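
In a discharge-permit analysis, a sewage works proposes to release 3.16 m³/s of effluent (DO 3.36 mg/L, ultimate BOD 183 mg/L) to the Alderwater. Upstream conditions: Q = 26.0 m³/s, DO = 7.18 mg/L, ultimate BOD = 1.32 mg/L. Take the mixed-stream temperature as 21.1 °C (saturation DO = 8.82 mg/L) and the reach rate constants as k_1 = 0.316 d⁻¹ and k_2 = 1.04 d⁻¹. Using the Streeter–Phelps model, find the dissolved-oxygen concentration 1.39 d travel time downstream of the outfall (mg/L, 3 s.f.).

DO ≈ 4.59 mg/L

Mixed DO = (26.0×7.18 + 3.16×3.36)/(26.0+3.16) = 197.3/29.16 = 6.766 mg/L.
Mixed L₀ = (26.0×1.32 + 3.16×183)/(29.16) = 612.6/29.16 = 21.01 mg/L.
Initial deficit D₀ = C_s − DO₀ = 8.82 − 6.766 = 2.054 mg/L.
D(1.39) = [0.316×21.01/(1.04−0.316)](e^(−0.316×1.39) − e^(−1.04×1.39)) + 2.054 e^(−1.04×1.39)
= 9.169 × (0.6445 − 0.2356) + 2.054 × 0.2356 = 4.233 mg/L.
DO = 8.82 − 4.233 = 4.587 mg/L.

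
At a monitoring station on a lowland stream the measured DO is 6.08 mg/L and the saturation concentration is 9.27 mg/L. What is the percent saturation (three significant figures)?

% saturation = C/C_s × 100 = 6.08/9.27 × 100 = 65.6 %.

65.6 % saturation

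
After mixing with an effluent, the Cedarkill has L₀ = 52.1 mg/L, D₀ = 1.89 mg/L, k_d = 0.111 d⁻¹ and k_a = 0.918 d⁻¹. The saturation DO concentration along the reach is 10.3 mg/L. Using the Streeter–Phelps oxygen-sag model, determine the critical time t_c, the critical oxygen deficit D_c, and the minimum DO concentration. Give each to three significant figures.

With k_a/k_d = 8.270 and 1 − D₀(k_a−k_d)/(k_d L₀) = 0.7363,
t_c = ln(8.270 × 0.7363) / (0.918 − 0.111) = ln(6.089) / 0.8070 = 1.806/0.8070 = 2.239 d.
L(t_c) = L₀ e^(−k_d t_c) = 52.1 × 0.7800 = 40.64 mg/L, and at the critical point k_a D_c = k_d L, so D_c = (0.111/0.918) × 40.64 = 4.914 mg/L.
Minimum DO = C_s − D_c = 10.3 − 4.914 = 5.386 mg/L.

t_c ≈ 2.24 d; D_c ≈ 4.91 mg/L; min DO ≈ 5.39 mg/L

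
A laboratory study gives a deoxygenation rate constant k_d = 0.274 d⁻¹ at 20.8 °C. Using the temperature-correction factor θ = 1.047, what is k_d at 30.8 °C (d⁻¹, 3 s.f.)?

k_d ≈ 0.434 d⁻¹

k_d(T₂) = k_d(T₁) · θ^(T₂−T₁) = 0.274 × 1.047^(30.8−20.8)
= 0.274 × 1.047^10.0 = 0.274 × 1.583 = 0.4337 d⁻¹.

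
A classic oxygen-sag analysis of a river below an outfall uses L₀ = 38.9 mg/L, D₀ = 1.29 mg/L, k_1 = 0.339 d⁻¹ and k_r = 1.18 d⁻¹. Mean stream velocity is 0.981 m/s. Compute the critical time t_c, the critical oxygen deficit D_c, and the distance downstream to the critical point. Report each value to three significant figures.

t_c ≈ 1.38 d; D_c ≈ 7.00 mg/L; x_c ≈ 117 km

At the critical point dD/dt = 0, so k_1 L₀ e^(−k_1 t) = k_r D. Substituting D(t) from the Streeter–Phelps equation and solving for t gives
t_c = ln[(k_r/k_1)(1 − D₀(k_r−k_1)/(k_1 L₀))] / (k_r−k_1).
Here k_r−k_1 = 0.8410 d⁻¹ and 1 − D₀(k_r−k_1)/(k_1 L₀) = 1 − 1.29×0.8410/(0.339×38.9) = 0.9177, so
t_c = ln(3.481 × 0.9177) / 0.8410 = 1.161 / 0.8410 = 1.381 d.
D_c = (k_1/k_r) L₀ e^(−k_1 t_c) = (0.339/1.18) × 38.9 × e^(−0.339×1.381) = 0.2873 × 38.9 × 0.6262 = 6.998 mg/L.
x_c = v t_c = 0.981 m/s × 1.381 d × 86400 s/d = 117100 m ≈ 117 km.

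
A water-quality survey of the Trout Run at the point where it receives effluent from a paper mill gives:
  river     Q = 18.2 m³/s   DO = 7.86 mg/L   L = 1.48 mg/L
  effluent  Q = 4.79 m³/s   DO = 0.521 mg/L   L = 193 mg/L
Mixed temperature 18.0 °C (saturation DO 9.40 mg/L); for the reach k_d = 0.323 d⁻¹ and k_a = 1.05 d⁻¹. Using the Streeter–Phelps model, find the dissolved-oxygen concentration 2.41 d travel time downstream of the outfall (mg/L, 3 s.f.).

DO ≈ 2.18 mg/L

Mixed DO = (18.2×7.86 + 4.79×0.521)/(18.2+4.79) = 145.5/22.99 = 6.331 mg/L.
Mixed L₀ = (18.2×1.48 + 4.79×193)/(22.99) = 951.4/22.99 = 41.38 mg/L.
Initial deficit D₀ = C_s − DO₀ = 9.40 − 6.331 = 3.069 mg/L.
D(2.41) = [0.323×41.38/(1.05−0.323)](e^(−0.323×2.41) − e^(−1.05×2.41)) + 3.069 e^(−1.05×2.41)
= 18.39 × (0.4591 − 0.07962) + 3.069 × 0.07962 = 7.222 mg/L.
DO = 9.40 − 7.222 = 2.178 mg/L.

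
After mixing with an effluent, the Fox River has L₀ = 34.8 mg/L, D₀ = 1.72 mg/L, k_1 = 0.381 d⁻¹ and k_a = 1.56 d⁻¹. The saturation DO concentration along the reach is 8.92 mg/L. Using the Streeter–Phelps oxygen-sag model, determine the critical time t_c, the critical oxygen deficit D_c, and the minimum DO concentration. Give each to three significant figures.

t_c ≈ 1.05 d; D_c ≈ 5.69 mg/L; min DO ≈ 3.23 mg/L

At the critical point dD/dt = 0, so k_1 L₀ e^(−k_1 t) = k_a D. Substituting D(t) from the Streeter–Phelps equation and solving for t gives
t_c = ln[(k_a/k_1)(1 − D₀(k_a−k_1)/(k_1 L₀))] / (k_a−k_1).
Here k_a−k_1 = 1.179 d⁻¹ and 1 − D₀(k_a−k_1)/(k_1 L₀) = 1 − 1.72×1.179/(0.381×34.8) = 0.8471, so
t_c = ln(4.094 × 0.8471) / 1.179 = 1.244 / 1.179 = 1.055 d.
L(t_c) = L₀ e^(−k_1 t_c) = 34.8 × 0.6691 = 23.28 mg/L, and at the critical point k_a D_c = k_1 L, so D_c = (0.381/1.56) × 23.28 = 5.686 mg/L.
Minimum DO = C_s − D_c = 8.92 − 5.686 = 3.234 mg/L.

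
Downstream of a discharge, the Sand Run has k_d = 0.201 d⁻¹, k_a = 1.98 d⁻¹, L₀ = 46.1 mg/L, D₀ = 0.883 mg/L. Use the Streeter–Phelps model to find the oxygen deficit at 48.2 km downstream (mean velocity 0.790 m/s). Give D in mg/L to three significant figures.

Travel time t = x/v = 48.2 km / (0.790 m/s) = 48200 m / 0.790 m/s = 61010 s = 0.7062 d.
k_d L₀/(k_a−k_d) = 0.201×46.1/(1.98−0.201) = 9.266/1.779 = 5.209 mg/L.
e^(−k_d t) = e^(−0.201×0.7062) = 0.8677; e^(−k_a t) = e^(−1.98×0.7062) = 0.2470.
D = 5.209 × (0.8677 − 0.2470) + 0.883 × 0.2470 = 3.233 + 0.2181 = 3.451 mg/L.

D ≈ 3.45 mg/L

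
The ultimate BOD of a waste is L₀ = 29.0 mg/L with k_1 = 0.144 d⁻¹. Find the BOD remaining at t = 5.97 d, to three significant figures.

L ≈ 12.3 mg/L

L_t = L₀ e^(−k_1 t) = 29.0 × e^(−0.144×5.97) = 29.0 × 0.4233 = 12.28 mg/L.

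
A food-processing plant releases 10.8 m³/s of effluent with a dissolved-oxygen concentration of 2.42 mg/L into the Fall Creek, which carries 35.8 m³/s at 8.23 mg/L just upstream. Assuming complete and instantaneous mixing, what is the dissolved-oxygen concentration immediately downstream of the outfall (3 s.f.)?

Flow-weighted mixing: C = (Q_r C_r + Q_w C_w)/(Q_r + Q_w)
= (35.8×8.23 + 10.8×2.42)/(35.8 + 10.8) = 320.8/46.60 = 6.883 mg/L.

6.88 mg/L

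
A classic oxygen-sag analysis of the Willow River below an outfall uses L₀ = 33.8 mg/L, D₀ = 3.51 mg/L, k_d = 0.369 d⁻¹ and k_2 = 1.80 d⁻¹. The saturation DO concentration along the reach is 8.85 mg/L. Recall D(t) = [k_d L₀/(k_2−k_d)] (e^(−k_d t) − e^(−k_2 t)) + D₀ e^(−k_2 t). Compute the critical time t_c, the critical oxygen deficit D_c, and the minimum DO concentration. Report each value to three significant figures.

With k_2/k_d = 4.878 and 1 − D₀(k_2−k_d)/(k_d L₀) = 0.5973,
t_c = ln(4.878 × 0.5973) / (1.80 − 0.369) = ln(2.914) / 1.431 = 1.069/1.431 = 0.7473 d.
D_c = (k_d/k_2) L₀ e^(−k_d t_c) = (0.369/1.80) × 33.8 × e^(−0.369×0.7473) = 0.2050 × 33.8 × 0.7590 = 5.259 mg/L.
Minimum DO = C_s − D_c = 8.85 − 5.259 = 3.591 mg/L.

t_c ≈ 0.747 d; D_c ≈ 5.26 mg/L; min DO ≈ 3.59 mg/L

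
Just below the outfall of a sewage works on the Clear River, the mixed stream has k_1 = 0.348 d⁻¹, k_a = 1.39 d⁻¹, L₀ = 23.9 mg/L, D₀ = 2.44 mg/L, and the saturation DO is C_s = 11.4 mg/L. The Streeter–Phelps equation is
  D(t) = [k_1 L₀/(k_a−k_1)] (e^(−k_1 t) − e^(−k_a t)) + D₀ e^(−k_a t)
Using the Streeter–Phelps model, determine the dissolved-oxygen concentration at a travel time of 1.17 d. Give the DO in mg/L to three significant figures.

k_1 L₀/(k_a−k_1) = 0.348×23.9/(1.39−0.348) = 8.317/1.042 = 7.982 mg/L.
e^(−k_1 t) = e^(−0.348×1.170) = 0.6655; e^(−k_a t) = e^(−1.39×1.170) = 0.1967.
D = 7.982 × (0.6655 − 0.1967) + 2.44 × 0.1967 = 3.743 + 0.4798 = 4.222 mg/L.
DO = C_s − D = 11.4 − 4.222 = 7.178 mg/L.

DO ≈ 7.18 mg/L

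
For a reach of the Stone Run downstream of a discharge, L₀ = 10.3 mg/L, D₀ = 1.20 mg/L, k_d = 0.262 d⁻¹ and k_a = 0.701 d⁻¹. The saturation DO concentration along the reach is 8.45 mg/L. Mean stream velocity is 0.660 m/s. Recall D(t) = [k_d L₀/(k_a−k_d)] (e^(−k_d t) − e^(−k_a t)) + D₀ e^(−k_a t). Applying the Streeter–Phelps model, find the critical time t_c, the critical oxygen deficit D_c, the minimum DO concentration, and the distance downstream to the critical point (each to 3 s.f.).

t_c ≈ 1.75 d; D_c ≈ 2.44 mg/L; min DO ≈ 6.01 mg/L; x_c ≈ 99.6 km

With k_a/k_d = 2.676 and 1 − D₀(k_a−k_d)/(k_d L₀) = 0.8048,
t_c = ln(2.676 × 0.8048) / (0.701 − 0.262) = ln(2.153) / 0.4390 = 0.7670/0.4390 = 1.747 d.
D_c = (k_d/k_a) L₀ e^(−k_d t_c) = (0.262/0.701) × 10.3 × e^(−0.262×1.747) = 0.3738 × 10.3 × 0.6327 = 2.436 mg/L.
Minimum DO = C_s − D_c = 8.45 − 2.436 = 6.014 mg/L.
x_c = v t_c = 0.660 m/s × 1.747 d × 86400 s/d = 99630 m ≈ 99.6 km.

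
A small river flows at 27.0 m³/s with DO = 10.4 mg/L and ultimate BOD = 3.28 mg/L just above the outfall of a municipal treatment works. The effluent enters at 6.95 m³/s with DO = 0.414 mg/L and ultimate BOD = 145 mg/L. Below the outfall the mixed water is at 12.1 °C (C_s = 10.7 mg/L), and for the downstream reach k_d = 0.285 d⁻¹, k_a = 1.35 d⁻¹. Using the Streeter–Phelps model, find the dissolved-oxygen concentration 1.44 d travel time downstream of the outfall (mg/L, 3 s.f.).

DO ≈ 5.87 mg/L

Mixed DO = (27.0×10.4 + 6.95×0.414)/(27.0+6.95) = 283.7/33.95 = 8.356 mg/L.
Mixed L₀ = (27.0×3.28 + 6.95×145)/(33.95) = 1096/33.95 = 32.29 mg/L.
Initial deficit D₀ = C_s − DO₀ = 10.7 − 8.356 = 2.344 mg/L.
D(1.44) = [0.285×32.29/(1.35−0.285)](e^(−0.285×1.44) − e^(−1.35×1.44)) + 2.344 e^(−1.35×1.44)
= 8.641 × (0.6634 − 0.1431) + 2.344 × 0.1431 = 4.831 mg/L.
DO = 10.7 − 4.831 = 5.869 mg/L.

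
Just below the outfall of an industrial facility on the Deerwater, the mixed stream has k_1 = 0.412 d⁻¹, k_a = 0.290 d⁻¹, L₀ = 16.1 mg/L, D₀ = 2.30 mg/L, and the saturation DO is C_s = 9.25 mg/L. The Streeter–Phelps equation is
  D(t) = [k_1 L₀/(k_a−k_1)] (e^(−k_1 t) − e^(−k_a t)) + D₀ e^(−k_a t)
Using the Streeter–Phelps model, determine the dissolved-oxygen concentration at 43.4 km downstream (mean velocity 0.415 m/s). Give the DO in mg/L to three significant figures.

Travel time t = x/v = 43.4 km / (0.415 m/s) = 43400 m / 0.415 m/s = 104600 s = 1.210 d.
k_1 L₀/(k_a−k_1) = 0.412×16.1/(0.290−0.412) = 6.633/-0.1220 = -54.37 mg/L.
e^(−k_1 t) = e^(−0.412×1.210) = 0.6073; e^(−k_a t) = e^(−0.290×1.210) = 0.7040.
D = -54.37 × (0.6073 − 0.7040) + 2.30 × 0.7040 = 5.255 + 1.619 = 6.874 mg/L.
DO = C_s − D = 9.25 − 6.874 = 2.376 mg/L.

DO ≈ 2.38 mg/L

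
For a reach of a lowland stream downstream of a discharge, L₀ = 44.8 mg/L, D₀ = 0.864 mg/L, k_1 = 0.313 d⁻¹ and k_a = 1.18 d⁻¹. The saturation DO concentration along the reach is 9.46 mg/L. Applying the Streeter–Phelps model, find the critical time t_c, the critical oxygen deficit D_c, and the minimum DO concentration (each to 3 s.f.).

t_c ≈ 1.47 d; D_c ≈ 7.51 mg/L; min DO ≈ 1.95 mg/L

t_c = [1/(k_a−k_1)] ln[(k_a/k_1)(1 − D₀(k_a−k_1)/(k_1 L₀))]
= [1/(1.18−0.313)] ln[(1.18/0.313)(1 − 0.864×0.8670/(0.313×44.8))]
= (1/0.8670) ln[3.770 × 0.9466] = 1.153 × ln(3.569) = 1.153 × 1.272 = 1.467 d.
L(t_c) = L₀ e^(−k_1 t_c) = 44.8 × 0.6317 = 28.30 mg/L, and at the critical point k_a D_c = k_1 L, so D_c = (0.313/1.18) × 28.30 = 7.507 mg/L.
Minimum DO = C_s − D_c = 9.46 − 7.507 = 1.953 mg/L.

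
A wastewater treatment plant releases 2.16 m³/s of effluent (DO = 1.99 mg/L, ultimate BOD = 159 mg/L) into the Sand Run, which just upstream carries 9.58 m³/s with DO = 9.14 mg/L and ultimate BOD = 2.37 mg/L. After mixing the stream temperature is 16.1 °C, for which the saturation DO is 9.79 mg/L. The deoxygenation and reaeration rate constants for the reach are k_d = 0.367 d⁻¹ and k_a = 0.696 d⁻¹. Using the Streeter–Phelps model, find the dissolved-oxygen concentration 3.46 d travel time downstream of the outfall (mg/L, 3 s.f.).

Mixed DO = (9.58×9.14 + 2.16×1.99)/(9.58+2.16) = 91.86/11.74 = 7.824 mg/L.
Mixed L₀ = (9.58×2.37 + 2.16×159)/(11.74) = 366.1/11.74 = 31.19 mg/L.
Initial deficit D₀ = C_s − DO₀ = 9.79 − 7.824 = 1.966 mg/L.
D(3.46) = [0.367×31.19/(0.696−0.367)](e^(−0.367×3.46) − e^(−0.696×3.46)) + 1.966 e^(−0.696×3.46)
= 34.79 × (0.2809 − 0.08998) + 1.966 × 0.08998 = 6.818 mg/L.
DO = 9.79 − 6.818 = 2.972 mg/L.

DO ≈ 2.97 mg/L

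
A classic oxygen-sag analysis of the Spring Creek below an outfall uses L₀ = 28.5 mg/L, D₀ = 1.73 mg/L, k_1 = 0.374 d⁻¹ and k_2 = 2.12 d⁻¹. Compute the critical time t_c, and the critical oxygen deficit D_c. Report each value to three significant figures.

t_c ≈ 0.803 d; D_c ≈ 3.72 mg/L

With k_2/k_1 = 5.668 and 1 − D₀(k_2−k_1)/(k_1 L₀) = 0.7166,
t_c = ln(5.668 × 0.7166) / (2.12 − 0.374) = ln(4.062) / 1.746 = 1.402/1.746 = 0.8028 d.
L(t_c) = L₀ e^(−k_1 t_c) = 28.5 × 0.7406 = 21.11 mg/L, and at the critical point k_2 D_c = k_1 L, so D_c = (0.374/2.12) × 21.11 = 3.724 mg/L.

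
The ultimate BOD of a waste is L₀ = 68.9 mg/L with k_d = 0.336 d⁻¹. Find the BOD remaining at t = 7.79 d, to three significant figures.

L_t = L₀ e^(−k_d t) = 68.9 × e^(−0.336×7.79) = 68.9 × 0.07299 = 5.029 mg/L.

L ≈ 5.03 mg/L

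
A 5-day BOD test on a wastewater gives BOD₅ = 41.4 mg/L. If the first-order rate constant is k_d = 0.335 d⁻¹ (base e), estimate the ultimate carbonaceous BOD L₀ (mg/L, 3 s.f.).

L₀ ≈ 50.9 mg/L

BOD₅ = L₀(1 − e^(−5k_d)) ⇒ L₀ = BOD₅ / (1 − e^(−5×0.335))
= 41.4 / (1 − 0.1873) = 41.4 / 0.8127 = 50.94 mg/L.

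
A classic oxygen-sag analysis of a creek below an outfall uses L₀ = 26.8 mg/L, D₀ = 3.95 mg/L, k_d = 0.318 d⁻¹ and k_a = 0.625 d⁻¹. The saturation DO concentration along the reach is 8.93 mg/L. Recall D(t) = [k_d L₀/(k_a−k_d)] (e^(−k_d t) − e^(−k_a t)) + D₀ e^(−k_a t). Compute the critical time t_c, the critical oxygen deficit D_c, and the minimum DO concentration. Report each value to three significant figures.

t_c ≈ 1.70 d; D_c ≈ 7.94 mg/L; min DO ≈ 0.991 mg/L

With k_a/k_d = 1.965 and 1 − D₀(k_a−k_d)/(k_d L₀) = 0.8577,
t_c = ln(1.965 × 0.8577) / (0.625 − 0.318) = ln(1.686) / 0.3070 = 0.5222/0.3070 = 1.701 d.
D_c = (k_d/k_a) L₀ e^(−k_d t_c) = (0.318/0.625) × 26.8 × e^(−0.318×1.701) = 0.5088 × 26.8 × 0.5822 = 7.939 mg/L.
Minimum DO = C_s − D_c = 8.93 − 7.939 = 0.9911 mg/L.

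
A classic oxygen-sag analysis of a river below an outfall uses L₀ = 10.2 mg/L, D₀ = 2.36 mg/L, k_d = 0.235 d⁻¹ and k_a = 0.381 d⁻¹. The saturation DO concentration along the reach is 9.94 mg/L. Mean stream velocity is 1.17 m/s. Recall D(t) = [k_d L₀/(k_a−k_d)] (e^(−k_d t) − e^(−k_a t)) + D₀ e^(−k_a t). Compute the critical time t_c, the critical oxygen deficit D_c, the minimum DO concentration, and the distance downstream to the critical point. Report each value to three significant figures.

t_c ≈ 2.25 d; D_c ≈ 3.71 mg/L; min DO ≈ 6.23 mg/L; x_c ≈ 227 km

With k_a/k_d = 1.621 and 1 − D₀(k_a−k_d)/(k_d L₀) = 0.8563,
t_c = ln(1.621 × 0.8563) / (0.381 − 0.235) = ln(1.388) / 0.1460 = 0.3280/0.1460 = 2.247 d.
D_c = (k_d/k_a) L₀ e^(−k_d t_c) = (0.235/0.381) × 10.2 × e^(−0.235×2.247) = 0.6168 × 10.2 × 0.5898 = 3.711 mg/L.
Minimum DO = C_s − D_c = 9.94 − 3.711 = 6.229 mg/L.
x_c = v t_c = 1.17 m/s × 2.247 d × 86400 s/d = 227100 m ≈ 227 km.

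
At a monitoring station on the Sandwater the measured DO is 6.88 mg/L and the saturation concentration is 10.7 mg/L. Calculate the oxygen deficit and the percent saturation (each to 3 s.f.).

D ≈ 3.82 mg/L; 64.3 % saturation

D = C_s − C = 10.7 − 6.88 = 3.82 mg/L.
% saturation = 6.88/10.7 × 100 = 64.3 %.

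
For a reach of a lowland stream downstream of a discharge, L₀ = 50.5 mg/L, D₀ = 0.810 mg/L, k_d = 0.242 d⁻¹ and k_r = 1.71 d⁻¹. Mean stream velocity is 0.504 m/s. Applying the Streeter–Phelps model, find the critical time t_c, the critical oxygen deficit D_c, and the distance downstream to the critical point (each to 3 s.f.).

t_c = [1/(k_r−k_d)] ln[(k_r/k_d)(1 − D₀(k_r−k_d)/(k_d L₀))]
= [1/(1.71−0.242)] ln[(1.71/0.242)(1 − 0.810×1.468/(0.242×50.5))]
= (1/1.468) ln[7.066 × 0.9027] = 0.6812 × ln(6.379) = 0.6812 × 1.853 = 1.262 d.
L(t_c) = L₀ e^(−k_d t_c) = 50.5 × 0.7368 = 37.21 mg/L, and at the critical point k_r D_c = k_d L, so D_c = (0.242/1.71) × 37.21 = 5.266 mg/L.
x_c = v t_c = 0.504 m/s × 1.262 d × 86400 s/d = 54960 m ≈ 55.0 km.

t_c ≈ 1.26 d; D_c ≈ 5.27 mg/L; x_c ≈ 55.0 km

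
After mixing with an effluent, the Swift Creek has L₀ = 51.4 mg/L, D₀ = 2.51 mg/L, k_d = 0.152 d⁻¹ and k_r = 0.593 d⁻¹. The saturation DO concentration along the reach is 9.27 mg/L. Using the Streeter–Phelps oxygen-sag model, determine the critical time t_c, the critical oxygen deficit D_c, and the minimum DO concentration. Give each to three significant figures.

t_c ≈ 2.74 d; D_c ≈ 8.69 mg/L; min DO ≈ 0.583 mg/L

t_c = [1/(k_r−k_d)] ln[(k_r/k_d)(1 − D₀(k_r−k_d)/(k_d L₀))]
= [1/(0.593−0.152)] ln[(0.593/0.152)(1 − 2.51×0.4410/(0.152×51.4))]
= (1/0.4410) ln[3.901 × 0.8583] = 2.268 × ln(3.349) = 2.268 × 1.209 = 2.740 d.
D_c = (k_d/k_r) L₀ e^(−k_d t_c) = (0.152/0.593) × 51.4 × e^(−0.152×2.740) = 0.2563 × 51.4 × 0.6593 = 8.687 mg/L.
Minimum DO = C_s − D_c = 9.27 − 8.687 = 0.5834 mg/L.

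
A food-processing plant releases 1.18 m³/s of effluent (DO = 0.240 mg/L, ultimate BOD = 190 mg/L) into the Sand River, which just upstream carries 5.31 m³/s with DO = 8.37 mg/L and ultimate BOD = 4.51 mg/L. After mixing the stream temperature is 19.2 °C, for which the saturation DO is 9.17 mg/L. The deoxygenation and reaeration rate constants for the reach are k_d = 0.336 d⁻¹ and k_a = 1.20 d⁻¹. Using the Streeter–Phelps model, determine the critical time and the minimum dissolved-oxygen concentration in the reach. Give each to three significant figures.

Mixed DO = (5.31×8.37 + 1.18×0.240)/(5.31+1.18) = 44.73/6.490 = 6.892 mg/L.
Mixed L₀ = (5.31×4.51 + 1.18×190)/(6.490) = 248.1/6.490 = 38.24 mg/L.
Initial deficit D₀ = C_s − DO₀ = 9.17 − 6.892 = 2.278 mg/L.
t_c = (1/0.8640) ln[(1.20/0.336)(1 − 2.278×0.8640/(0.336×38.24))] = 1.157 × ln(3.024) = 1.281 d.
D_c = (0.336/1.20) × 38.24 × e^(−0.336×1.281) = 0.2800 × 38.24 × 0.6503 = 6.962 mg/L.
Minimum DO = 9.17 − 6.962 = 2.208 mg/L.

t_c ≈ 1.28 d; minimum DO ≈ 2.21 mg/L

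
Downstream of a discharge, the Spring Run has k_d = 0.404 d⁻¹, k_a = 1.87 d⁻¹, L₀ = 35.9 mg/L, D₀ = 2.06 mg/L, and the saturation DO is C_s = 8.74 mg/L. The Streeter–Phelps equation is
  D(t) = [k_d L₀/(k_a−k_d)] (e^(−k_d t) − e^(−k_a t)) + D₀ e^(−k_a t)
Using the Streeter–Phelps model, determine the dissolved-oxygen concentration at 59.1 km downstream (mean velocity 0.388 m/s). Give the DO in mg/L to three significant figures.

DO ≈ 4.18 mg/L

Travel time t = x/v = 59.1 km / (0.388 m/s) = 59100 m / 0.388 m/s = 152300 s = 1.763 d.
k_d L₀/(k_a−k_d) = 0.404×35.9/(1.87−0.404) = 14.50/1.466 = 9.893 mg/L.
e^(−k_d t) = e^(−0.404×1.763) = 0.4905; e^(−k_a t) = e^(−1.87×1.763) = 0.03700.
D = 9.893 × (0.4905 − 0.03700) + 2.06 × 0.03700 = 4.487 + 0.07623 = 4.563 mg/L.
DO = C_s − D = 8.74 − 4.563 = 4.177 mg/L.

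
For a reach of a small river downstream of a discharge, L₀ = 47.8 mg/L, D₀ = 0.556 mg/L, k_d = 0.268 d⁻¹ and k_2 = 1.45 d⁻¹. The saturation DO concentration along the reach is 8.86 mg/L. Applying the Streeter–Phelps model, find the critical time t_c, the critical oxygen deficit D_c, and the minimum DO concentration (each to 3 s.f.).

t_c = [1/(k_2−k_d)] ln[(k_2/k_d)(1 − D₀(k_2−k_d)/(k_d L₀))]
= [1/(1.45−0.268)] ln[(1.45/0.268)(1 − 0.556×1.182/(0.268×47.8))]
= (1/1.182) ln[5.410 × 0.9487] = 0.8460 × ln(5.133) = 0.8460 × 1.636 = 1.384 d.
L(t_c) = L₀ e^(−k_d t_c) = 47.8 × 0.6901 = 32.99 mg/L, and at the critical point k_2 D_c = k_d L, so D_c = (0.268/1.45) × 32.99 = 6.097 mg/L.
Minimum DO = C_s − D_c = 8.86 − 6.097 = 2.763 mg/L.

t_c ≈ 1.38 d; D_c ≈ 6.10 mg/L; min DO ≈ 2.76 mg/L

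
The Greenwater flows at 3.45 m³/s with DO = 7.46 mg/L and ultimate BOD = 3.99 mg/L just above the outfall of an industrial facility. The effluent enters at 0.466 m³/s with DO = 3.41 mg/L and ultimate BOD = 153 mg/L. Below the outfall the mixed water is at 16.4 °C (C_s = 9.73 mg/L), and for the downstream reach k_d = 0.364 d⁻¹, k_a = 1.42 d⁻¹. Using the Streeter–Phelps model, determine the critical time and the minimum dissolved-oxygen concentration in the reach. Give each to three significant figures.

Mixed DO = (3.45×7.46 + 0.466×3.41)/(3.45+0.466) = 27.33/3.916 = 6.978 mg/L.
Mixed L₀ = (3.45×3.99 + 0.466×153)/(3.916) = 85.06/3.916 = 21.72 mg/L.
Initial deficit D₀ = C_s − DO₀ = 9.73 − 6.978 = 2.752 mg/L.
t_c = (1/1.056) ln[(1.42/0.364)(1 − 2.752×1.056/(0.364×21.72))] = 0.9470 × ln(2.467) = 0.8552 d.
D_c = (0.364/1.42) × 21.72 × e^(−0.364×0.8552) = 0.2563 × 21.72 × 0.7325 = 4.079 mg/L.
Minimum DO = 9.73 − 4.079 = 5.651 mg/L.

t_c ≈ 0.855 d; minimum DO ≈ 5.65 mg/L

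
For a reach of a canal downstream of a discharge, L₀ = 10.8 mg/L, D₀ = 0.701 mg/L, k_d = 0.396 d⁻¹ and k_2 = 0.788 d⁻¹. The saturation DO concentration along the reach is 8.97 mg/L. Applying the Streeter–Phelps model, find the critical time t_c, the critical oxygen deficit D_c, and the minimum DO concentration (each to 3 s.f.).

t_c ≈ 1.59 d; D_c ≈ 2.90 mg/L; min DO ≈ 6.07 mg/L

At the critical point dD/dt = 0, so k_d L₀ e^(−k_d t) = k_2 D. Substituting D(t) from the Streeter–Phelps equation and solving for t gives
t_c = ln[(k_2/k_d)(1 − D₀(k_2−k_d)/(k_d L₀))] / (k_2−k_d).
Here k_2−k_d = 0.3920 d⁻¹ and 1 − D₀(k_2−k_d)/(k_d L₀) = 1 − 0.701×0.3920/(0.396×10.8) = 0.9357, so
t_c = ln(1.990 × 0.9357) / 0.3920 = 0.6217 / 0.3920 = 1.586 d.
L(t_c) = L₀ e^(−k_d t_c) = 10.8 × 0.5336 = 5.763 mg/L, and at the critical point k_2 D_c = k_d L, so D_c = (0.396/0.788) × 5.763 = 2.896 mg/L.
Minimum DO = C_s − D_c = 8.97 − 2.896 = 6.074 mg/L.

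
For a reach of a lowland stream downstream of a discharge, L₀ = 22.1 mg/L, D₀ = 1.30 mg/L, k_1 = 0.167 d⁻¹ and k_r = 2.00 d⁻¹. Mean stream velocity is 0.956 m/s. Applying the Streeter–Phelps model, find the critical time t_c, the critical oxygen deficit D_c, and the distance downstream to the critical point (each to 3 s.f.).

t_c ≈ 0.789 d; D_c ≈ 1.62 mg/L; x_c ≈ 65.1 km

t_c = [1/(k_r−k_1)] ln[(k_r/k_1)(1 − D₀(k_r−k_1)/(k_1 L₀))]
= [1/(2.00−0.167)] ln[(2.00/0.167)(1 − 1.30×1.833/(0.167×22.1))]
= (1/1.833) ln[11.98 × 0.3544] = 0.5456 × ln(4.244) = 0.5456 × 1.445 = 0.7886 d.
L(t_c) = L₀ e^(−k_1 t_c) = 22.1 × 0.8766 = 19.37 mg/L, and at the critical point k_r D_c = k_1 L, so D_c = (0.167/2.00) × 19.37 = 1.618 mg/L.
x_c = v t_c = 0.956 m/s × 0.7886 d × 86400 s/d = 65130 m ≈ 65.1 km.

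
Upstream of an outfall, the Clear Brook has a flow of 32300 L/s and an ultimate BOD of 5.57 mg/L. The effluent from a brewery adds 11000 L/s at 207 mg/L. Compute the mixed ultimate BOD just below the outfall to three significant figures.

Flow-weighted mixing: C = (Q_r C_r + Q_w C_w)/(Q_r + Q_w)
= (32300×5.57 + 11000×207)/(32300 + 11000) = 2.457×10^6/43300 = 56.74 mg/L.

56.7 mg/L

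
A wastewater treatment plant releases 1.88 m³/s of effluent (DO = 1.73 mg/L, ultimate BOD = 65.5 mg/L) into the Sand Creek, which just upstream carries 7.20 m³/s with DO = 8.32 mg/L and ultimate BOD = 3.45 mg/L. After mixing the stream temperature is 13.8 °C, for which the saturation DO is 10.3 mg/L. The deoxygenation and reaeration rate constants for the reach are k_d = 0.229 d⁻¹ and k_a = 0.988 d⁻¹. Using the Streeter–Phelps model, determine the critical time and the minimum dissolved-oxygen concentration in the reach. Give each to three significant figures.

Mixed DO = (7.20×8.32 + 1.88×1.73)/(7.20+1.88) = 63.16/9.080 = 6.956 mg/L.
Mixed L₀ = (7.20×3.45 + 1.88×65.5)/(9.080) = 148.0/9.080 = 16.30 mg/L.
Initial deficit D₀ = C_s − DO₀ = 10.3 − 6.956 = 3.344 mg/L.
t_c = (1/0.7590) ln[(0.988/0.229)(1 − 3.344×0.7590/(0.229×16.30))] = 1.318 × ln(1.380) = 0.4243 d.
D_c = (0.229/0.988) × 16.30 × e^(−0.229×0.4243) = 0.2318 × 16.30 × 0.9074 = 3.428 mg/L.
Minimum DO = 10.3 − 3.428 = 6.872 mg/L.

t_c ≈ 0.424 d; minimum DO ≈ 6.87 mg/L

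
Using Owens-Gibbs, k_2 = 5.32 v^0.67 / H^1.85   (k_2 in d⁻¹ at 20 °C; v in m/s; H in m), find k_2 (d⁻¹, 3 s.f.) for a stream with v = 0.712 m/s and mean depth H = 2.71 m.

k_2 = 5.32 × 0.712^0.67 / 2.71^1.85 = 5.32 × 0.7965 / 6.324 = 0.6700 d⁻¹.

k_2 ≈ 0.670 d⁻¹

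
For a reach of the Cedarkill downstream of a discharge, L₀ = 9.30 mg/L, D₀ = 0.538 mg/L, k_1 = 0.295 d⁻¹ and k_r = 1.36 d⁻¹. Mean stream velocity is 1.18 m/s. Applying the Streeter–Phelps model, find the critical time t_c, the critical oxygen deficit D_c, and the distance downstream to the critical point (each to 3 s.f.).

t_c = [1/(k_r−k_1)] ln[(k_r/k_1)(1 − D₀(k_r−k_1)/(k_1 L₀))]
= [1/(1.36−0.295)] ln[(1.36/0.295)(1 − 0.538×1.065/(0.295×9.30))]
= (1/1.065) ln[4.610 × 0.7912] = 0.9390 × ln(3.647) = 0.9390 × 1.294 = 1.215 d.
L(t_c) = L₀ e^(−k_1 t_c) = 9.30 × 0.6988 = 6.499 mg/L, and at the critical point k_r D_c = k_1 L, so D_c = (0.295/1.36) × 6.499 = 1.410 mg/L.
x_c = v t_c = 1.18 m/s × 1.215 d × 86400 s/d = 123900 m ≈ 124 km.

t_c ≈ 1.22 d; D_c ≈ 1.41 mg/L; x_c ≈ 124 km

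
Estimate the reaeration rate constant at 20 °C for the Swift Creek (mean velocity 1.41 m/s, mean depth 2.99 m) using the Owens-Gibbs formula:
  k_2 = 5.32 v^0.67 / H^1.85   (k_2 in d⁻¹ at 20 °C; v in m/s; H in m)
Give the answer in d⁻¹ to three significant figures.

k_2 = 5.32 × 1.41^0.67 / 2.99^1.85 = 5.32 × 1.259 / 7.586 = 0.8829 d⁻¹.

k_2 ≈ 0.883 d⁻¹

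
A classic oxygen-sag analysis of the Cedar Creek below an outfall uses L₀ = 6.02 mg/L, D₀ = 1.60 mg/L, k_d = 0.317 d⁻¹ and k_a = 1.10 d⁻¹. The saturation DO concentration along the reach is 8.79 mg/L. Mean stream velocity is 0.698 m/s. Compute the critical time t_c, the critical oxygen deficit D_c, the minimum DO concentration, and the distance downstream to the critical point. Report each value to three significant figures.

t_c ≈ 0.224 d; D_c ≈ 1.62 mg/L; min DO ≈ 7.17 mg/L; x_c ≈ 13.5 km

At the critical point dD/dt = 0, so k_d L₀ e^(−k_d t) = k_a D. Substituting D(t) from the Streeter–Phelps equation and solving for t gives
t_c = ln[(k_a/k_d)(1 − D₀(k_a−k_d)/(k_d L₀))] / (k_a−k_d).
Here k_a−k_d = 0.7830 d⁻¹ and 1 − D₀(k_a−k_d)/(k_d L₀) = 1 − 1.60×0.7830/(0.317×6.02) = 0.3435, so
t_c = ln(3.470 × 0.3435) / 0.7830 = 0.1756 / 0.7830 = 0.2243 d.
D_c = (k_d/k_a) L₀ e^(−k_d t_c) = (0.317/1.10) × 6.02 × e^(−0.317×0.2243) = 0.2882 × 6.02 × 0.9314 = 1.616 mg/L.
Minimum DO = C_s − D_c = 8.79 − 1.616 = 7.174 mg/L.
x_c = v t_c = 0.698 m/s × 0.2243 d × 86400 s/d = 13530 m ≈ 13.5 km.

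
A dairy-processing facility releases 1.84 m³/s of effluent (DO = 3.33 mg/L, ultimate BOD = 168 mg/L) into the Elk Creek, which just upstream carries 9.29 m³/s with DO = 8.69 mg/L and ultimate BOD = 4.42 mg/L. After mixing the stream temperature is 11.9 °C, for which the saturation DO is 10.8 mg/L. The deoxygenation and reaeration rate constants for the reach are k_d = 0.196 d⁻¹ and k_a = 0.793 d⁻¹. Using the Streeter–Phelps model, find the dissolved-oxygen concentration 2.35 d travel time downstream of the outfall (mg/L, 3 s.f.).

DO ≈ 5.42 mg/L

Mixed DO = (9.29×8.69 + 1.84×3.33)/(9.29+1.84) = 86.86/11.13 = 7.804 mg/L.
Mixed L₀ = (9.29×4.42 + 1.84×168)/(11.13) = 350.2/11.13 = 31.46 mg/L.
Initial deficit D₀ = C_s − DO₀ = 10.8 − 7.804 = 2.996 mg/L.
D(2.35) = [0.196×31.46/(0.793−0.196)](e^(−0.196×2.35) − e^(−0.793×2.35)) + 2.996 e^(−0.793×2.35)
= 10.33 × (0.6309 − 0.1551) + 2.996 × 0.1551 = 5.379 mg/L.
DO = 10.8 − 5.379 = 5.421 mg/L.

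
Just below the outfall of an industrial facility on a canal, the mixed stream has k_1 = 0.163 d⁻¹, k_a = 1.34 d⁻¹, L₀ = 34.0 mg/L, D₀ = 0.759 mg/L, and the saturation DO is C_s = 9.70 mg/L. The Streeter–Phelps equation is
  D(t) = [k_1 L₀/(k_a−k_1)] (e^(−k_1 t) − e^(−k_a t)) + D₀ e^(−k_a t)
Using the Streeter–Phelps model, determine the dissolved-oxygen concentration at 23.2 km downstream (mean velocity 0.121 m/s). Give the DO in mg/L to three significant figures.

DO ≈ 6.62 mg/L

Travel time t = x/v = 23.2 km / (0.121 m/s) = 23200 m / 0.121 m/s = 191700 s = 2.219 d.
k_1 L₀/(k_a−k_1) = 0.163×34.0/(1.34−0.163) = 5.542/1.177 = 4.709 mg/L.
e^(−k_1 t) = e^(−0.163×2.219) = 0.6965; e^(−k_a t) = e^(−1.34×2.219) = 0.05112.
D = 4.709 × (0.6965 − 0.05112) + 0.759 × 0.05112 = 3.039 + 0.03880 = 3.078 mg/L.
DO = C_s − D = 9.70 − 3.078 = 6.622 mg/L.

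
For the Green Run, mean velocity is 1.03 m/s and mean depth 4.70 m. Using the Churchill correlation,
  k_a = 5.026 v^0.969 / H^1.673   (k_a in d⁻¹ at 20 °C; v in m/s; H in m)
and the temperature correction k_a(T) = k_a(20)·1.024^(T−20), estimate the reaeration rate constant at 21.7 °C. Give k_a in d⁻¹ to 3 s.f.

k_a(20) = 5.026 × 1.03^0.969 / 4.70^1.673 = 5.026 × 1.029 / 13.32 = 0.3884 d⁻¹.
k_a(21.7) = 0.3884 × 1.024^(21.7−20) = 0.3884 × 1.041 = 0.4043 d⁻¹.

k_a ≈ 0.404 d⁻¹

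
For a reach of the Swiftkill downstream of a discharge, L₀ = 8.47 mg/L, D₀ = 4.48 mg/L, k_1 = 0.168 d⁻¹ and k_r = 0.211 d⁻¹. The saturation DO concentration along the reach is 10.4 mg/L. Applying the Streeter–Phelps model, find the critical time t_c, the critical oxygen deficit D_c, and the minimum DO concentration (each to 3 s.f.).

t_c ≈ 1.92 d; D_c ≈ 4.89 mg/L; min DO ≈ 5.51 mg/L

With k_r/k_1 = 1.256 and 1 − D₀(k_r−k_1)/(k_1 L₀) = 0.8646,
t_c = ln(1.256 × 0.8646) / (0.211 − 0.168) = ln(1.086) / 0.04300 = 0.08243/0.04300 = 1.917 d.
D_c = (k_1/k_r) L₀ e^(−k_1 t_c) = (0.168/0.211) × 8.47 × e^(−0.168×1.917) = 0.7962 × 8.47 × 0.7247 = 4.887 mg/L.
Minimum DO = C_s − D_c = 10.4 − 4.887 = 5.513 mg/L.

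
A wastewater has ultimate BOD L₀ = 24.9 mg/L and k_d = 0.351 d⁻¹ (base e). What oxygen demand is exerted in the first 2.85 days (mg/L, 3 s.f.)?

y ≈ 15.7 mg/L

y_t = L₀(1 − e^(−k_d t)) = 24.9 × (1 − e^(−0.351×2.85))
= 24.9 × (1 − 0.3678) = 24.9 × 0.6322 = 15.74 mg/L.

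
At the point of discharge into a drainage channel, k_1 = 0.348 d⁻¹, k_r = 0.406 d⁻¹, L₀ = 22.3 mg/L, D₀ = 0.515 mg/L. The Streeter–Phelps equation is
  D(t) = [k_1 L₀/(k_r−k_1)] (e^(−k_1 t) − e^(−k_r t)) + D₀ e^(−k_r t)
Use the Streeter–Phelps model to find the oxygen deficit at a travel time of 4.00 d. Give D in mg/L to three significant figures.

D ≈ 6.99 mg/L

k_1 L₀/(k_r−k_1) = 0.348×22.3/(0.406−0.348) = 7.760/0.05800 = 133.8 mg/L.
e^(−k_1 t) = e^(−0.348×4.000) = 0.2486; e^(−k_r t) = e^(−0.406×4.000) = 0.1971.
D = 133.8 × (0.2486 − 0.1971) + 0.515 × 0.1971 = 6.887 + 0.1015 = 6.988 mg/L.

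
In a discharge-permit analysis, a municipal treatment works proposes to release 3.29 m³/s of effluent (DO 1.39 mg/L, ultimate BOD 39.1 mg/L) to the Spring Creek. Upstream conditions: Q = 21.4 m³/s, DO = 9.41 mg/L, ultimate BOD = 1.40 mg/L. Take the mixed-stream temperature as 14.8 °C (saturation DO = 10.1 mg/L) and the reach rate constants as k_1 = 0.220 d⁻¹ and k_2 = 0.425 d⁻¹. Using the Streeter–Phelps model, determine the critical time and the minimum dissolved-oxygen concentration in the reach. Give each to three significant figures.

t_c ≈ 1.78 d; minimum DO ≈ 7.85 mg/L

Mixed DO = (21.4×9.41 + 3.29×1.39)/(21.4+3.29) = 205.9/24.69 = 8.341 mg/L.
Mixed L₀ = (21.4×1.40 + 3.29×39.1)/(24.69) = 158.6/24.69 = 6.424 mg/L.
Initial deficit D₀ = C_s − DO₀ = 10.1 − 8.341 = 1.759 mg/L.
t_c = (1/0.2050) ln[(0.425/0.220)(1 − 1.759×0.2050/(0.220×6.424))] = 4.878 × ln(1.439) = 1.775 d.
D_c = (0.220/0.425) × 6.424 × e^(−0.220×1.775) = 0.5176 × 6.424 × 0.6767 = 2.250 mg/L.
Minimum DO = 10.1 − 2.250 = 7.850 mg/L.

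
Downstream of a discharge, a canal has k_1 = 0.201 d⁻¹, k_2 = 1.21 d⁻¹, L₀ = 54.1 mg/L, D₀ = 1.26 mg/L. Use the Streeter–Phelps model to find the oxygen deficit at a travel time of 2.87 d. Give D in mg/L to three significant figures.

k_1 L₀/(k_2−k_1) = 0.201×54.1/(1.21−0.201) = 10.87/1.009 = 10.78 mg/L.
e^(−k_1 t) = e^(−0.201×2.870) = 0.5617; e^(−k_2 t) = e^(−1.21×2.870) = 0.03103.
D = 10.78 × (0.5617 − 0.03103) + 1.26 × 0.03103 = 5.719 + 0.03910 = 5.758 mg/L.

D ≈ 5.76 mg/L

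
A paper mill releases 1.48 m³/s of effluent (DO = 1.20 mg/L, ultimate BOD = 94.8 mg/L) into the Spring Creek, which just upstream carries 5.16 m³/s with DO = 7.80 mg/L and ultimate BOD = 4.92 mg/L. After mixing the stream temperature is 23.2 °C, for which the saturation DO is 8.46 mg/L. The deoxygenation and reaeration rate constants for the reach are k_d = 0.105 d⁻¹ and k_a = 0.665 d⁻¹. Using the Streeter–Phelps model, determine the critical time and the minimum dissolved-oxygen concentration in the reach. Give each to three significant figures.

t_c ≈ 2.21 d; minimum DO ≈ 5.34 mg/L

Mixed DO = (5.16×7.80 + 1.48×1.20)/(5.16+1.48) = 42.02/6.640 = 6.329 mg/L.
Mixed L₀ = (5.16×4.92 + 1.48×94.8)/(6.640) = 165.7/6.640 = 24.95 mg/L.
Initial deficit D₀ = C_s − DO₀ = 8.46 − 6.329 = 2.131 mg/L.
t_c = (1/0.5600) ln[(0.665/0.105)(1 − 2.131×0.5600/(0.105×24.95))] = 1.786 × ln(3.449) = 2.211 d.
D_c = (0.105/0.665) × 24.95 × e^(−0.105×2.211) = 0.1579 × 24.95 × 0.7929 = 3.124 mg/L.
Minimum DO = 8.46 − 3.124 = 5.336 mg/L.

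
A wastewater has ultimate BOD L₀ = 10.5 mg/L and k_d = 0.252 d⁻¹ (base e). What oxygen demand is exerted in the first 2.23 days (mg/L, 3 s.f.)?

y ≈ 4.51 mg/L

y_t = L₀(1 − e^(−k_d t)) = 10.5 × (1 − e^(−0.252×2.23))
= 10.5 × (1 − 0.5701) = 10.5 × 0.4299 = 4.514 mg/L.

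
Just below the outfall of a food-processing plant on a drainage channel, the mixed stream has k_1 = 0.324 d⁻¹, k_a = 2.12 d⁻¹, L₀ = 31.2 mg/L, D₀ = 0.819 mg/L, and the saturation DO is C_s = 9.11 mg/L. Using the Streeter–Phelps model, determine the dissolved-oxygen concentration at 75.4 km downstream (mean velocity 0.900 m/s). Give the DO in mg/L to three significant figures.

DO ≈ 5.61 mg/L

Travel time t = x/v = 75.4 km / (0.900 m/s) = 75400 m / 0.900 m/s = 83780 s = 0.9697 d.
k_1 L₀/(k_a−k_1) = 0.324×31.2/(2.12−0.324) = 10.11/1.796 = 5.629 mg/L.
e^(−k_1 t) = e^(−0.324×0.9697) = 0.7304; e^(−k_a t) = e^(−2.12×0.9697) = 0.1280.
D = 5.629 × (0.7304 − 0.1280) + 0.819 × 0.1280 = 3.391 + 0.1048 = 3.495 mg/L.
DO = C_s − D = 9.11 − 3.495 = 5.615 mg/L.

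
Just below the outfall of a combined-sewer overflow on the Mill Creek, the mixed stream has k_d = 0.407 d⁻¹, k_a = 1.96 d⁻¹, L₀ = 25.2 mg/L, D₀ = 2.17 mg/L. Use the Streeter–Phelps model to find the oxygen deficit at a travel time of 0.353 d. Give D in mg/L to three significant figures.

D ≈ 3.50 mg/L

k_d L₀/(k_a−k_d) = 0.407×25.2/(1.96−0.407) = 10.26/1.553 = 6.604 mg/L.
e^(−k_d t) = e^(−0.407×0.3530) = 0.8662; e^(−k_a t) = e^(−1.96×0.3530) = 0.5006.
D = 6.604 × (0.8662 − 0.5006) + 2.17 × 0.5006 = 2.414 + 1.086 = 3.500 mg/L.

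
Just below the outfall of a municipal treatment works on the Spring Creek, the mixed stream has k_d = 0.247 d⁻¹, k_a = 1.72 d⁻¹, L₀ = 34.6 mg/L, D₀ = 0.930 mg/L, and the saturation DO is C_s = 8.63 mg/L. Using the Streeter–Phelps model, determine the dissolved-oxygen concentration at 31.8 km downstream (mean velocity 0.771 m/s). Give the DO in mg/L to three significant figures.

Travel time t = x/v = 31.8 km / (0.771 m/s) = 31800 m / 0.771 m/s = 41250 s = 0.4774 d.
k_d L₀/(k_a−k_d) = 0.247×34.6/(1.72−0.247) = 8.546/1.473 = 5.802 mg/L.
e^(−k_d t) = e^(−0.247×0.4774) = 0.8888; e^(−k_a t) = e^(−1.72×0.4774) = 0.4400.
D = 5.802 × (0.8888 − 0.4400) + 0.930 × 0.4400 = 2.604 + 0.4092 = 3.013 mg/L.
DO = C_s − D = 8.63 − 3.013 = 5.617 mg/L.

DO ≈ 5.62 mg/L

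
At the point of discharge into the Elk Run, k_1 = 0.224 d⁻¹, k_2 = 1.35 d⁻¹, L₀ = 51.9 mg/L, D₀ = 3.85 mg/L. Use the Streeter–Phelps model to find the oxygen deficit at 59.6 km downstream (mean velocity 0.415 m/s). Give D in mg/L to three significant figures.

Travel time t = x/v = 59.6 km / (0.415 m/s) = 59600 m / 0.415 m/s = 143600 s = 1.662 d.
k_1 L₀/(k_2−k_1) = 0.224×51.9/(1.35−0.224) = 11.63/1.126 = 10.32 mg/L.
e^(−k_1 t) = e^(−0.224×1.662) = 0.6891; e^(−k_2 t) = e^(−1.35×1.662) = 0.1060.
D = 10.32 × (0.6891 − 0.1060) + 3.85 × 0.1060 = 6.020 + 0.4082 = 6.428 mg/L.

D ≈ 6.43 mg/L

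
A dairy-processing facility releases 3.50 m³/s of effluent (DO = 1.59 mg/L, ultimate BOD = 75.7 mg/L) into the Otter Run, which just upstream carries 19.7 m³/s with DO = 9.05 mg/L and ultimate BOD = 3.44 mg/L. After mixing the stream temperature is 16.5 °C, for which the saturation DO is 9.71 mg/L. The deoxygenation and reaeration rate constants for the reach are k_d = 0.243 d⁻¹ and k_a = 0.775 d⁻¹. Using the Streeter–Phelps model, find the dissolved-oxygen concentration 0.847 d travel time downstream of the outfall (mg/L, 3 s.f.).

DO ≈ 6.85 mg/L

Mixed DO = (19.7×9.05 + 3.50×1.59)/(19.7+3.50) = 183.8/23.20 = 7.925 mg/L.
Mixed L₀ = (19.7×3.44 + 3.50×75.7)/(23.20) = 332.7/23.20 = 14.34 mg/L.
Initial deficit D₀ = C_s − DO₀ = 9.71 − 7.925 = 1.785 mg/L.
D(0.847) = [0.243×14.34/(0.775−0.243)](e^(−0.243×0.847) − e^(−0.775×0.847)) + 1.785 e^(−0.775×0.847)
= 6.551 × (0.8140 − 0.5187) + 1.785 × 0.5187 = 2.860 mg/L.
DO = 9.71 − 2.860 = 6.850 mg/L.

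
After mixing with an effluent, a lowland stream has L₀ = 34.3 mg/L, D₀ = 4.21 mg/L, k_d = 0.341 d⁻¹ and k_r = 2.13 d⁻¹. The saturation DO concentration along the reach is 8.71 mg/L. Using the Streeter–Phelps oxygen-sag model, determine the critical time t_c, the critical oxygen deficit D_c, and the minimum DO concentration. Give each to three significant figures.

t_c ≈ 0.447 d; D_c ≈ 4.72 mg/L; min DO ≈ 3.99 mg/L

With k_r/k_d = 6.246 and 1 − D₀(k_r−k_d)/(k_d L₀) = 0.3561,
t_c = ln(6.246 × 0.3561) / (2.13 − 0.341) = ln(2.224) / 1.789 = 0.7993/1.789 = 0.4468 d.
D_c = (k_d/k_r) L₀ e^(−k_d t_c) = (0.341/2.13) × 34.3 × e^(−0.341×0.4468) = 0.1601 × 34.3 × 0.8587 = 4.715 mg/L.
Minimum DO = C_s − D_c = 8.71 − 4.715 = 3.995 mg/L.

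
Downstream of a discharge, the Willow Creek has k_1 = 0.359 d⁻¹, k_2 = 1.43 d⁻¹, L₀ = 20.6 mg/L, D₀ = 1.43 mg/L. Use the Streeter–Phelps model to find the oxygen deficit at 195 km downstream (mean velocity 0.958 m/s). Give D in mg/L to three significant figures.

Travel time t = x/v = 195 km / (0.958 m/s) = 195000 m / 0.958 m/s = 203500 s = 2.356 d.
k_1 L₀/(k_2−k_1) = 0.359×20.6/(1.43−0.359) = 7.395/1.071 = 6.905 mg/L.
e^(−k_1 t) = e^(−0.359×2.356) = 0.4292; e^(−k_2 t) = e^(−1.43×2.356) = 0.03443.
D = 6.905 × (0.4292 − 0.03443) + 1.43 × 0.03443 = 2.726 + 0.04923 = 2.775 mg/L.

D ≈ 2.78 mg/L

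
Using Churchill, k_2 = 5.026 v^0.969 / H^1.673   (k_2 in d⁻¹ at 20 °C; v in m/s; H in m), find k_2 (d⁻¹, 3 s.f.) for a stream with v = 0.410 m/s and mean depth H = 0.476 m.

k_2 ≈ 7.33 d⁻¹

k_2 = 5.026 × 0.410^0.969 / 0.476^1.673 = 5.026 × 0.4215 / 0.2888 = 7.335 d⁻¹.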